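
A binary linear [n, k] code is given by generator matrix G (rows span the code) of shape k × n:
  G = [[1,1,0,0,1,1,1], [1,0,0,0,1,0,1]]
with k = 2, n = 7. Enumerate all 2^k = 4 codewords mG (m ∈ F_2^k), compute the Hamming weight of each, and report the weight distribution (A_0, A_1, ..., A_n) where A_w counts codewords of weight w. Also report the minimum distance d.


Weight distribution: A_0 = 1, A_2 = 1, A_3 = 1, A_5 = 1. Minimum distance d = 2.

Enumerate all 2^2 = 4 messages m ∈ F_2^2.
For each, compute codeword c = mG in F_2^7, then tally its weight.
  m = 00 → c = 0000000, weight = 0.
  m = 10 → c = 1100111, weight = 5.
  m = 01 → c = 1000101, weight = 3.
  m = 11 → c = 0100010, weight = 2.
Tally weights:
  weight 0: 1 codewords.
  weight 2: 1 codewords.
  weight 3: 1 codewords.
  weight 5: 1 codewords.
Minimum distance d = smallest w > 0 with A_w > 0 = 2.
Sanity: Σ A_w = 4 = 2^2 = 4 ✓.


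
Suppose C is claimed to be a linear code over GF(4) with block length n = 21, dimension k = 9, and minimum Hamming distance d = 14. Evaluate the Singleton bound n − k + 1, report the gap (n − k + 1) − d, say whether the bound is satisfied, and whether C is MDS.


Singleton RHS = n − k + 1 = 13, slack = -1, bound violated (no such code; not MDS).

Singleton bound: d ≤ n − k + 1.
Here n = 21, k = 9, so n − k + 1 = 13.
Given d = 14, check d ≤ 13: NO.
Slack = (n − k + 1) − d = -1.
The slack is negative: d = 14 exceeds n − k + 1 = 13 by 1, so the Singleton bound is violated and no linear [21, 9, 14]_4 code can exist. In particular it is not MDS (MDS requires d = n − k + 1 exactly).
Description: the claimed parameters are [21, 9, 14]_4; such a code would be impossible (violates the Singleton bound).


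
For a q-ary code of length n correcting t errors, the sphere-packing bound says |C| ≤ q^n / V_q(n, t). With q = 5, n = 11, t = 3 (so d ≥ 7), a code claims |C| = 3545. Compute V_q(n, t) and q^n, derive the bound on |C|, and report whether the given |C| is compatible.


V_q(n, t) = 11485, q^n = 48828125, Hamming bound = 4251, |C| = 3545 ≤ bound (satisfied).

Step 1: Compute V_q(n, t) = Σ_{j=0}^3 C(n, j) (q−1)^j.
  j = 0: C(11,0)·(4)^0 = 1·1 = 1.
  j = 1: C(11,1)·(4)^1 = 11·4 = 44.
  j = 2: C(11,2)·(4)^2 = 55·16 = 880.
  j = 3: C(11,3)·(4)^3 = 165·64 = 10560.
  V_q(n, t) = 1 + 44 + 880 + 10560 = 11485.
Step 2: q^n = 5^11 = 48828125.
Step 3: Hamming bound ⌊q^n / V_q(n,t)⌋ = ⌊48828125/11485⌋ = 4251.
Step 4: Compare |C| = 3545 to 4251: satisfied.
The claimed |C| lies below the Hamming bound.


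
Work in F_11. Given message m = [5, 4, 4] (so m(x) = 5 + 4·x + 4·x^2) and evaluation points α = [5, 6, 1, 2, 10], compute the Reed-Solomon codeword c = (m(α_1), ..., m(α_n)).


c = [4, 8, 2, 7, 5]

Message polynomial: m(x) = 5 + 4·x + 4·x^2 (mod 11).
For each evaluation point α_i, compute m(α_i) mod 11:
  α_1 = 5: Horner steps 4 → 2 → 4, so m(5) = 4.
  α_2 = 6: Horner steps 4 → 6 → 8, so m(6) = 8.
  α_3 = 1: Horner steps 4 → 8 → 2, so m(1) = 2.
  α_4 = 2: Horner steps 4 → 1 → 7, so m(2) = 7.
  α_5 = 10: Horner steps 4 → 0 → 5, so m(10) = 5.
Codeword c = [4, 8, 2, 7, 5] ∈ F_11^5.


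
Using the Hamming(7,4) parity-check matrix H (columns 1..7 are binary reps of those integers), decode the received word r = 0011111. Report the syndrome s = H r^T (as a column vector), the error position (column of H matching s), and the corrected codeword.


s = (0, 1, 1)^T, error position = 3, corrected codeword c = 0001111

Compute s = H r^T mod 2 one row at a time:
  s_1 = 1 + 1 + 1 + 1 = 4 ≡ 0 (mod 2).
  s_2 = 0 + 1 + 1 + 1 = 3 ≡ 1 (mod 2).
  s_3 = 0 + 1 + 1 + 1 = 3 ≡ 1 (mod 2).
s = (0, 1, 1)^T — this equals column 3 of H (binary 011), so error is at position 3.
Correct: flip bit 3 of r = 0011111 to get c = 0001111.


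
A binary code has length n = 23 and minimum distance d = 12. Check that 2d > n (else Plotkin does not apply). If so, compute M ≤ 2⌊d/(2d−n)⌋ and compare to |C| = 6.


Plotkin bound M ≤ 24; given |C| = 6 ≤ bound (satisfied).

Check applicability: 2d = 24, n = 23.
2d − n = 1 > 0, so Plotkin applies.
Compute d/(2d−n) = 12/1 ≈ 12.0000.
⌊d/(2d−n)⌋ = 12.
Plotkin bound: M ≤ 2·12 = 24.
Given |C| = 6, check: satisfied.
This |C| is below the Plotkin bound.


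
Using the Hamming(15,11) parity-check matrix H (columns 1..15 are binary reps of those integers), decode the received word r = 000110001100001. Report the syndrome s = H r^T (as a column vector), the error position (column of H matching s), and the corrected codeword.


s = (1, 1, 0, 1)^T, error position = 13, corrected codeword c = 000110001100101

Compute s = H r^T mod 2 one row at a time:
  s_1 = 0 + 1 + 1 + 0 + 0 + 0 + 0 + 1 = 3 ≡ 1 (mod 2).
  s_2 = 1 + 1 + 0 + 0 + 0 + 0 + 0 + 1 = 3 ≡ 1 (mod 2).
  s_3 = 0 + 0 + 0 + 0 + 1 + 0 + 0 + 1 = 2 ≡ 0 (mod 2).
  s_4 = 0 + 0 + 1 + 0 + 1 + 0 + 0 + 1 = 3 ≡ 1 (mod 2).
s = (1, 1, 0, 1)^T — this equals column 13 of H (binary 1101), so error is at position 13.
Correct: flip bit 13 of r = 000110001100001 to get c = 000110001100101.


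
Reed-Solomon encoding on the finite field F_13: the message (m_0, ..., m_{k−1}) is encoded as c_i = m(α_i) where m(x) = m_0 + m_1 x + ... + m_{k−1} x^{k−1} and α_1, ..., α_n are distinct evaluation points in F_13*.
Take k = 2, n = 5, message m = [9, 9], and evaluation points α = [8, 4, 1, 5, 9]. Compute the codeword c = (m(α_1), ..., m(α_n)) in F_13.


c = [3, 6, 5, 2, 12]

Message polynomial: m(x) = 9 + 9·x (mod 13).
For each evaluation point α_i, compute m(α_i) mod 13:
  α_1 = 8: Horner steps 9 → 3, so m(8) = 3.
  α_2 = 4: Horner steps 9 → 6, so m(4) = 6.
  α_3 = 1: Horner steps 9 → 5, so m(1) = 5.
  α_4 = 5: Horner steps 9 → 2, so m(5) = 2.
  α_5 = 9: Horner steps 9 → 12, so m(9) = 12.
Codeword c = [3, 6, 5, 2, 12] ∈ F_13^5.


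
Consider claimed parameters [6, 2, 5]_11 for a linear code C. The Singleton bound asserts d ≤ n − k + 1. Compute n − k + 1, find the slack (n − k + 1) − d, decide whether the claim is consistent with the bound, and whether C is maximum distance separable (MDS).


Singleton RHS = n − k + 1 = 5, slack = 0, bound satisfied, MDS.

Singleton bound: d ≤ n − k + 1.
Here n = 6, k = 2, so n − k + 1 = 5.
Given d = 5, check d ≤ 5: YES.
Slack = (n − k + 1) − d = 0.
The code is MDS (slack = 0).
Description: the claimed parameters are [6, 2, 5]_11; such a code would be MDS (meets Singleton bound).


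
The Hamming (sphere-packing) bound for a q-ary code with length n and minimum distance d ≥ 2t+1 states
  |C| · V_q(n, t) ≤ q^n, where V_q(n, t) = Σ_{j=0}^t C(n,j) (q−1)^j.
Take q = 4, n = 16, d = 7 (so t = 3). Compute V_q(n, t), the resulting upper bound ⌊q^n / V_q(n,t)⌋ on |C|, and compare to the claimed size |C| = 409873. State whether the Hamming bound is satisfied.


V_q(n, t) = 16249, q^n = 4294967296, Hamming bound = 264321, |C| = 409873 > bound (violated).

Step 1: Compute V_q(n, t) = Σ_{j=0}^3 C(n, j) (q−1)^j.
  j = 0: C(16,0)·(3)^0 = 1·1 = 1.
  j = 1: C(16,1)·(3)^1 = 16·3 = 48.
  j = 2: C(16,2)·(3)^2 = 120·9 = 1080.
  j = 3: C(16,3)·(3)^3 = 560·27 = 15120.
  V_q(n, t) = 1 + 48 + 1080 + 15120 = 16249.
Step 2: q^n = 4^16 = 4294967296.
Step 3: Hamming bound ⌊q^n / V_q(n,t)⌋ = ⌊4294967296/16249⌋ = 264321.
Step 4: Compare |C| = 409873 to 264321: violated.
The claimed |C| lies above the Hamming bound, so no 4-ary code of length 16 with d ≥ 7 can have 409873 codewords.


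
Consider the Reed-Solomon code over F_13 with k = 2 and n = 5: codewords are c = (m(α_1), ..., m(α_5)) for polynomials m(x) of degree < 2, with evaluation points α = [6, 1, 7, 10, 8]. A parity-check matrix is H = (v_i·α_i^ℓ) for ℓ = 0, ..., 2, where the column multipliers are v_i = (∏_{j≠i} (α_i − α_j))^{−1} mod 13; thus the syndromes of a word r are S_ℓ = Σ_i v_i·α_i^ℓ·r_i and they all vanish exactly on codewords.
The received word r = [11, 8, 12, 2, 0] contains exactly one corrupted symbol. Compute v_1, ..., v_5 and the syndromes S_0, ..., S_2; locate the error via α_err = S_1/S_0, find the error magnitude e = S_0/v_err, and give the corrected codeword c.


S = (3, 3, 3), error at position 2, error magnitude e = 2, c = [11, 6, 12, 2, 0].

Step 1: column multipliers v_i = (∏_{j≠i}(α_i − α_j))^{−1} mod 13.
  i = 1 (α = 6): (6−1)(6−7)(6−10)(6−8) = 5·(−1)·(−4)·(−2) = −40 ≡ 12, so v_1 = 12^{−1} = 12 (mod 13).
  i = 2 (α = 1): (1−6)(1−7)(1−10)(1−8) = (−5)·(−6)·(−9)·(−7) = 1890 ≡ 5, so v_2 = 5^{−1} = 8 (mod 13).
  i = 3 (α = 7): (7−6)(7−1)(7−10)(7−8) = 1·6·(−3)·(−1) = 18 ≡ 5, so v_3 = 5^{−1} = 8 (mod 13).
  i = 4 (α = 10): (10−6)(10−1)(10−7)(10−8) = 4·9·3·2 = 216 ≡ 8, so v_4 = 8^{−1} = 5 (mod 13).
  i = 5 (α = 8): (8−6)(8−1)(8−7)(8−10) = 2·7·1·(−2) = −28 ≡ 11, so v_5 = 11^{−1} = 6 (mod 13).
  v = [12, 8, 8, 5, 6].
Step 2: syndromes of r = [11, 8, 12, 2, 0] (all sums mod 13).
  S_0 = Σ v_i r_i = 12·11 + 8·8 + 8·12 + 5·2 + 6·0 = 302 ≡ 3.
  S_1 = Σ v_i α_i r_i = 12·6·11 + 8·1·8 + 8·7·12 + 5·10·2 + 6·8·0 = 1628 ≡ 3.
  α_i^2 mod 13 = [10, 1, 10, 9, 12].
  S_2 = Σ v_i α_i^2 r_i = 12·10·11 + 8·1·8 + 8·10·12 + 5·9·2 + 6·12·0 = 2434 ≡ 3.
  S = (3, 3, 3) ≠ 0, so r is not a codeword (an error is present).
Step 3: locate the error. For a single error e at position i, S_ℓ = v_i·e·α_i^ℓ, so α_err = S_1/S_0.
  S_0^{−1} = 3^{−1} = 9 (mod 13), so α_err = 3·9 = 27 ≡ 1 = α_2. Error position i = 2.
  Consistency check: S_2/S_1 = 3·9 = 27 ≡ 1 = α_err ✓ (single-error assumption holds).
Step 4: error magnitude e = S_0/v_2 = S_0·∏_{j≠2}(α_2 − α_j) = 3·5 = 15 ≡ 2 (mod 13).
Step 5: correct position 2: c_2 = r_2 − e = 8 − 2 ≡ 6 (mod 13). Hence c = [11, 6, 12, 2, 0].
  Check: interpolating c through the α_i gives m(x) = 5 + 1·x (degree < 2) with m(α_i) = c_i for every i, so c is indeed a codeword.


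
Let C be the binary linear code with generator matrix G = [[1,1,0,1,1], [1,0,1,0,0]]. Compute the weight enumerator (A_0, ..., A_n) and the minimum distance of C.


Weight distribution: A_0 = 1, A_2 = 1, A_4 = 2. Minimum distance d = 2.

Enumerate all 2^2 = 4 messages m ∈ F_2^2.
For each, compute codeword c = mG in F_2^5, then tally its weight.
  m = 00 → c = 00000, weight = 0.
  m = 10 → c = 11011, weight = 4.
  m = 01 → c = 10100, weight = 2.
  m = 11 → c = 01111, weight = 4.
Tally weights:
  weight 0: 1 codewords.
  weight 2: 1 codewords.
  weight 4: 2 codewords.
Minimum distance d = smallest w > 0 with A_w > 0 = 2.
Sanity: Σ A_w = 4 = 2^2 = 4 ✓.


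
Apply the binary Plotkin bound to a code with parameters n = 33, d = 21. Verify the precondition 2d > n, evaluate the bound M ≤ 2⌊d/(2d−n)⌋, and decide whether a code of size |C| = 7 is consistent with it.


Plotkin bound M ≤ 4; given |C| = 7 > bound (violated).

Check applicability: 2d = 42, n = 33.
2d − n = 9 > 0, so Plotkin applies.
Compute d/(2d−n) = 21/9 ≈ 2.3333.
⌊d/(2d−n)⌋ = 2.
Plotkin bound: M ≤ 2·2 = 4.
Given |C| = 7, check: VIOLATED.
This |C| is above the Plotkin bound, so no binary code with n = 33, d = 21 and 7 codewords exists.


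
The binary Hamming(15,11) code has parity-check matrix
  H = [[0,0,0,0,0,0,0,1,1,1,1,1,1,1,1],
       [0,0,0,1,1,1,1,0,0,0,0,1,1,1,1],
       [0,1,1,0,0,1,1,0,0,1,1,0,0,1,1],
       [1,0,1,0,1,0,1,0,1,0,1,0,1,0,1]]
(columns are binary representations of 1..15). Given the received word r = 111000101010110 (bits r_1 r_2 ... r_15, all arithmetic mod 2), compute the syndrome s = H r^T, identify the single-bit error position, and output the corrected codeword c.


s = (0, 1, 1, 0)^T, error position = 6, corrected codeword c = 111001101010110

Compute s = H r^T mod 2 one row at a time:
  s_1 = 0 + 1 + 0 + 1 + 0 + 1 + 1 + 0 = 4 ≡ 0 (mod 2).
  s_2 = 0 + 0 + 0 + 1 + 0 + 1 + 1 + 0 = 3 ≡ 1 (mod 2).
  s_3 = 1 + 1 + 0 + 1 + 0 + 1 + 1 + 0 = 5 ≡ 1 (mod 2).
  s_4 = 1 + 1 + 0 + 1 + 1 + 1 + 1 + 0 = 6 ≡ 0 (mod 2).
s = (0, 1, 1, 0)^T — this equals column 6 of H (binary 0110), so error is at position 6.
Correct: flip bit 6 of r = 111000101010110 to get c = 111001101010110.


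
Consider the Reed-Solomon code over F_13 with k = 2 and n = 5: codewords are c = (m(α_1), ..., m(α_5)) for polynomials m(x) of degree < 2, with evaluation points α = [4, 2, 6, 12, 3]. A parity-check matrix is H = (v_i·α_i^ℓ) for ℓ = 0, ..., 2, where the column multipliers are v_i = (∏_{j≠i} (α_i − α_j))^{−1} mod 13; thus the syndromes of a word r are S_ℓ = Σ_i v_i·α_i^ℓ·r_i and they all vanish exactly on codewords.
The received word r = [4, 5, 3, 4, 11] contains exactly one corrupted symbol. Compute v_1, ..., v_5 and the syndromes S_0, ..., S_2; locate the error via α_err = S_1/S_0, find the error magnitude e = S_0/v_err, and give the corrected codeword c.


S = (1, 12, 1), error at position 4, error magnitude e = 4, c = [4, 5, 3, 0, 11].

Step 1: column multipliers v_i = (∏_{j≠i}(α_i − α_j))^{−1} mod 13.
  i = 1 (α = 4): (4−2)(4−6)(4−12)(4−3) = 2·(−2)·(−8)·1 = 32 ≡ 6, so v_1 = 6^{−1} = 11 (mod 13).
  i = 2 (α = 2): (2−4)(2−6)(2−12)(2−3) = (−2)·(−4)·(−10)·(−1) = 80 ≡ 2, so v_2 = 2^{−1} = 7 (mod 13).
  i = 3 (α = 6): (6−4)(6−2)(6−12)(6−3) = 2·4·(−6)·3 = −144 ≡ 12, so v_3 = 12^{−1} = 12 (mod 13).
  i = 4 (α = 12): (12−4)(12−2)(12−6)(12−3) = 8·10·6·9 = 4320 ≡ 4, so v_4 = 4^{−1} = 10 (mod 13).
  i = 5 (α = 3): (3−4)(3−2)(3−6)(3−12) = (−1)·1·(−3)·(−9) = −27 ≡ 12, so v_5 = 12^{−1} = 12 (mod 13).
  v = [11, 7, 12, 10, 12].
Step 2: syndromes of r = [4, 5, 3, 4, 11] (all sums mod 13).
  S_0 = Σ v_i r_i = 11·4 + 7·5 + 12·3 + 10·4 + 12·11 = 287 ≡ 1.
  S_1 = Σ v_i α_i r_i = 11·4·4 + 7·2·5 + 12·6·3 + 10·12·4 + 12·3·11 = 1338 ≡ 12.
  α_i^2 mod 13 = [3, 4, 10, 1, 9].
  S_2 = Σ v_i α_i^2 r_i = 11·3·4 + 7·4·5 + 12·10·3 + 10·1·4 + 12·9·11 = 1860 ≡ 1.
  S = (1, 12, 1) ≠ 0, so r is not a codeword (an error is present).
Step 3: locate the error. For a single error e at position i, S_ℓ = v_i·e·α_i^ℓ, so α_err = S_1/S_0.
  S_0^{−1} = 1^{−1} = 1 (mod 13), so α_err = 12·1 = 12 ≡ 12 = α_4. Error position i = 4.
  Consistency check: S_2/S_1 = 1·12 = 12 ≡ 12 = α_err ✓ (single-error assumption holds).
Step 4: error magnitude e = S_0/v_4 = S_0·∏_{j≠4}(α_4 − α_j) = 1·4 = 4 ≡ 4 (mod 13).
Step 5: correct position 4: c_4 = r_4 − e = 4 − 4 ≡ 0 (mod 13). Hence c = [4, 5, 3, 0, 11].
  Check: interpolating c through the α_i gives m(x) = 6 + 6·x (degree < 2) with m(α_i) = c_i for every i, so c is indeed a codeword.


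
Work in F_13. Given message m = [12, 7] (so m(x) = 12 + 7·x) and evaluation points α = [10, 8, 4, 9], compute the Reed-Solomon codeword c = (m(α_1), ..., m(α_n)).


c = [4, 3, 1, 10]

Message polynomial: m(x) = 12 + 7·x (mod 13).
For each evaluation point α_i, compute m(α_i) mod 13:
  α_1 = 10: Horner steps 7 → 4, so m(10) = 4.
  α_2 = 8: Horner steps 7 → 3, so m(8) = 3.
  α_3 = 4: Horner steps 7 → 1, so m(4) = 1.
  α_4 = 9: Horner steps 7 → 10, so m(9) = 10.
Codeword c = [4, 3, 1, 10] ∈ F_13^4.


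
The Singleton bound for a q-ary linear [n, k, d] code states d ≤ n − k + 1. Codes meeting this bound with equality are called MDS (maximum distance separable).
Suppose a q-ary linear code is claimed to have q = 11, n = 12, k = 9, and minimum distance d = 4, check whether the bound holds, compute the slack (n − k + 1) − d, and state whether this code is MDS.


Singleton RHS = n − k + 1 = 4, slack = 0, bound satisfied, MDS.

Singleton bound: d ≤ n − k + 1.
Here n = 12, k = 9, so n − k + 1 = 4.
Given d = 4, check d ≤ 4: YES.
Slack = (n − k + 1) − d = 0.
The code is MDS (slack = 0).
Description: the claimed parameters are [12, 9, 4]_11; such a code would be MDS (meets Singleton bound).


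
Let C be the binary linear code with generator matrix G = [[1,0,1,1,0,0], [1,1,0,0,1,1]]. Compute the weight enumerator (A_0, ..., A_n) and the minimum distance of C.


Weight distribution: A_0 = 1, A_3 = 1, A_4 = 1, A_5 = 1. Minimum distance d = 3.

Enumerate all 2^2 = 4 messages m ∈ F_2^2.
For each, compute codeword c = mG in F_2^6, then tally its weight.
  m = 00 → c = 000000, weight = 0.
  m = 10 → c = 101100, weight = 3.
  m = 01 → c = 110011, weight = 4.
  m = 11 → c = 011111, weight = 5.
Tally weights:
  weight 0: 1 codewords.
  weight 3: 1 codewords.
  weight 4: 1 codewords.
  weight 5: 1 codewords.
Minimum distance d = smallest w > 0 with A_w > 0 = 3.
Sanity: Σ A_w = 4 = 2^2 = 4 ✓.


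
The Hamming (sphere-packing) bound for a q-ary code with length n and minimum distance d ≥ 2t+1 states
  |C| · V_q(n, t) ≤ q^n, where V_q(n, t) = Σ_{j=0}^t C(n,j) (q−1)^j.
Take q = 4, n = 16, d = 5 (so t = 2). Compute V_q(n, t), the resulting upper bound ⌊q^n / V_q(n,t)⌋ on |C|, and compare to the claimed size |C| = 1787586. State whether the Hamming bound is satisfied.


V_q(n, t) = 1129, q^n = 4294967296, Hamming bound = 3804222, |C| = 1787586 ≤ bound (satisfied).

Step 1: Compute V_q(n, t) = Σ_{j=0}^2 C(n, j) (q−1)^j.
  j = 0: C(16,0)·(3)^0 = 1·1 = 1.
  j = 1: C(16,1)·(3)^1 = 16·3 = 48.
  j = 2: C(16,2)·(3)^2 = 120·9 = 1080.
  V_q(n, t) = 1 + 48 + 1080 = 1129.
Step 2: q^n = 4^16 = 4294967296.
Step 3: Hamming bound ⌊q^n / V_q(n,t)⌋ = ⌊4294967296/1129⌋ = 3804222.
Step 4: Compare |C| = 1787586 to 3804222: satisfied.
The claimed |C| lies below the Hamming bound.


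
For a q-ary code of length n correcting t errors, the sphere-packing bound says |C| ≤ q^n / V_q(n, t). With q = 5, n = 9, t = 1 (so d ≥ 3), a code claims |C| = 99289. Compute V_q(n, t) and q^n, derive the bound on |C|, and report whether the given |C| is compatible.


V_q(n, t) = 37, q^n = 1953125, Hamming bound = 52787, |C| = 99289 > bound (violated).

Step 1: Compute V_q(n, t) = Σ_{j=0}^1 C(n, j) (q−1)^j.
  j = 0: C(9,0)·(4)^0 = 1·1 = 1.
  j = 1: C(9,1)·(4)^1 = 9·4 = 36.
  V_q(n, t) = 1 + 36 = 37.
Step 2: q^n = 5^9 = 1953125.
Step 3: Hamming bound ⌊q^n / V_q(n,t)⌋ = ⌊1953125/37⌋ = 52787.
Step 4: Compare |C| = 99289 to 52787: violated.
The claimed |C| lies above the Hamming bound, so no 5-ary code of length 9 with d ≥ 3 can have 99289 codewords.


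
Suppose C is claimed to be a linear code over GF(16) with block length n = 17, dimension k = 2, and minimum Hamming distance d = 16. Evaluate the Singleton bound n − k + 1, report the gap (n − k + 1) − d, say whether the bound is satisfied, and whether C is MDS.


Singleton RHS = n − k + 1 = 16, slack = 0, bound satisfied, MDS.

Singleton bound: d ≤ n − k + 1.
Here n = 17, k = 2, so n − k + 1 = 16.
Given d = 16, check d ≤ 16: YES.
Slack = (n − k + 1) − d = 0.
The code is MDS (slack = 0).
Description: the claimed parameters are [17, 2, 16]_16; such a code would be MDS (meets Singleton bound).


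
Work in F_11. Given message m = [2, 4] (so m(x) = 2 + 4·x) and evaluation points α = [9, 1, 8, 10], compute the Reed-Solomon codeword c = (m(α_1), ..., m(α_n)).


c = [5, 6, 1, 9]

Message polynomial: m(x) = 2 + 4·x (mod 11).
For each evaluation point α_i, compute m(α_i) mod 11:
  α_1 = 9: Horner steps 4 → 5, so m(9) = 5.
  α_2 = 1: Horner steps 4 → 6, so m(1) = 6.
  α_3 = 8: Horner steps 4 → 1, so m(8) = 1.
  α_4 = 10: Horner steps 4 → 9, so m(10) = 9.
Codeword c = [5, 6, 1, 9] ∈ F_11^4.


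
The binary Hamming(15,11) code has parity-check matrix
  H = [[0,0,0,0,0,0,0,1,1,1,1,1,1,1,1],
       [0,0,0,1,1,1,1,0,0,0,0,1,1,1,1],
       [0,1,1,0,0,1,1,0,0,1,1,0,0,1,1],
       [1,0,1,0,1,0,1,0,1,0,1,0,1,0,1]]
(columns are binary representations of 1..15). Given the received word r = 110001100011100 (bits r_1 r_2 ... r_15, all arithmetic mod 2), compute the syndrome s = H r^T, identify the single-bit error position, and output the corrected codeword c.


s = (1, 0, 0, 0)^T, error position = 8, corrected codeword c = 110001110011100

Compute s = H r^T mod 2 one row at a time:
  s_1 = 0 + 0 + 0 + 1 + 1 + 1 + 0 + 0 = 3 ≡ 1 (mod 2).
  s_2 = 0 + 0 + 1 + 1 + 1 + 1 + 0 + 0 = 4 ≡ 0 (mod 2).
  s_3 = 1 + 0 + 1 + 1 + 0 + 1 + 0 + 0 = 4 ≡ 0 (mod 2).
  s_4 = 1 + 0 + 0 + 1 + 0 + 1 + 1 + 0 = 4 ≡ 0 (mod 2).
s = (1, 0, 0, 0)^T — this equals column 8 of H (binary 1000), so error is at position 8.
Correct: flip bit 8 of r = 110001100011100 to get c = 110001110011100.


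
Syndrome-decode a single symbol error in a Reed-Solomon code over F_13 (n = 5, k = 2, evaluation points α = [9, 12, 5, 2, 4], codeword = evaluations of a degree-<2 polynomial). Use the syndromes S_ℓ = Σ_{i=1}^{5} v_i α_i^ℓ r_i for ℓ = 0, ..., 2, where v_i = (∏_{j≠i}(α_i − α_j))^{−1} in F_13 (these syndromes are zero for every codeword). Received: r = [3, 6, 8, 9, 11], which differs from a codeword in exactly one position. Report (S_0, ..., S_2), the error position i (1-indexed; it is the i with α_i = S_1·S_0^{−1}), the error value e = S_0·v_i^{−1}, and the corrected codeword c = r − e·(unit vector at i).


S = (8, 1, 5), error at position 3, error magnitude e = 9, c = [3, 6, 12, 9, 11].

Step 1: column multipliers v_i = (∏_{j≠i}(α_i − α_j))^{−1} mod 13.
  i = 1 (α = 9): (9−12)(9−5)(9−2)(9−4) = (−3)·4·7·5 = −420 ≡ 9, so v_1 = 9^{−1} = 3 (mod 13).
  i = 2 (α = 12): (12−9)(12−5)(12−2)(12−4) = 3·7·10·8 = 1680 ≡ 3, so v_2 = 3^{−1} = 9 (mod 13).
  i = 3 (α = 5): (5−9)(5−12)(5−2)(5−4) = (−4)·(−7)·3·1 = 84 ≡ 6, so v_3 = 6^{−1} = 11 (mod 13).
  i = 4 (α = 2): (2−9)(2−12)(2−5)(2−4) = (−7)·(−10)·(−3)·(−2) = 420 ≡ 4, so v_4 = 4^{−1} = 10 (mod 13).
  i = 5 (α = 4): (4−9)(4−12)(4−5)(4−2) = (−5)·(−8)·(−1)·2 = −80 ≡ 11, so v_5 = 11^{−1} = 6 (mod 13).
  v = [3, 9, 11, 10, 6].
Step 2: syndromes of r = [3, 6, 8, 9, 11] (all sums mod 13).
  S_0 = Σ v_i r_i = 3·3 + 9·6 + 11·8 + 10·9 + 6·11 = 307 ≡ 8.
  S_1 = Σ v_i α_i r_i = 3·9·3 + 9·12·6 + 11·5·8 + 10·2·9 + 6·4·11 = 1613 ≡ 1.
  α_i^2 mod 13 = [3, 1, 12, 4, 3].
  S_2 = Σ v_i α_i^2 r_i = 3·3·3 + 9·1·6 + 11·12·8 + 10·4·9 + 6·3·11 = 1695 ≡ 5.
  S = (8, 1, 5) ≠ 0, so r is not a codeword (an error is present).
Step 3: locate the error. For a single error e at position i, S_ℓ = v_i·e·α_i^ℓ, so α_err = S_1/S_0.
  S_0^{−1} = 8^{−1} = 5 (mod 13), so α_err = 1·5 = 5 ≡ 5 = α_3. Error position i = 3.
  Consistency check: S_2/S_1 = 5·1 = 5 ≡ 5 = α_err ✓ (single-error assumption holds).
Step 4: error magnitude e = S_0/v_3 = S_0·∏_{j≠3}(α_3 − α_j) = 8·6 = 48 ≡ 9 (mod 13).
Step 5: correct position 3: c_3 = r_3 − e = 8 − 9 ≡ 12 (mod 13). Hence c = [3, 6, 12, 9, 11].
  Check: interpolating c through the α_i gives m(x) = 7 + 1·x (degree < 2) with m(α_i) = c_i for every i, so c is indeed a codeword.


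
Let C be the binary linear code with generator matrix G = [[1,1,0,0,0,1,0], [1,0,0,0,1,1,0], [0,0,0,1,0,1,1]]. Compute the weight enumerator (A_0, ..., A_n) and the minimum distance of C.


Weight distribution: A_0 = 1, A_2 = 1, A_3 = 3, A_4 = 2, A_5 = 1. Minimum distance d = 2.

Enumerate all 2^3 = 8 messages m ∈ F_2^3.
For each, compute codeword c = mG in F_2^7, then tally its weight.
  m = 000 → c = 0000000, weight = 0.
  m = 100 → c = 1100010, weight = 3.
  m = 010 → c = 1000110, weight = 3.
  m = 110 → c = 0100100, weight = 2.
  m = 001 → c = 0001011, weight = 3.
  m = 101 → c = 1101001, weight = 4.
  m = 011 → c = 1001101, weight = 4.
  m = 111 → c = 0101111, weight = 5.
Tally weights:
  weight 0: 1 codewords.
  weight 2: 1 codewords.
  weight 3: 3 codewords.
  weight 4: 2 codewords.
  weight 5: 1 codewords.
Minimum distance d = smallest w > 0 with A_w > 0 = 2.
Sanity: Σ A_w = 8 = 2^3 = 8 ✓.


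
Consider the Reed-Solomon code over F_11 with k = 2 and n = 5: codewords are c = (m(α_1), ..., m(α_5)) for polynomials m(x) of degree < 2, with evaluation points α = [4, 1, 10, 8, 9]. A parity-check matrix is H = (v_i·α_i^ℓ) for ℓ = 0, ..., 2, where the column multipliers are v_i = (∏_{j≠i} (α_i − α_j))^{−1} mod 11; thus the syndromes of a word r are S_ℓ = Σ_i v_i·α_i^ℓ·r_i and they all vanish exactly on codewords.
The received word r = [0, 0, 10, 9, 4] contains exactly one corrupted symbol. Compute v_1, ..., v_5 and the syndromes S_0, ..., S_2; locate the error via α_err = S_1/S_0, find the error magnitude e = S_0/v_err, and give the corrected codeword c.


S = (5, 9, 3), error at position 1, error magnitude e = 4, c = [7, 0, 10, 9, 4].

Step 1: column multipliers v_i = (∏_{j≠i}(α_i − α_j))^{−1} mod 11.
  i = 1 (α = 4): (4−1)(4−10)(4−8)(4−9) = 3·(−6)·(−4)·(−5) = −360 ≡ 3, so v_1 = 3^{−1} = 4 (mod 11).
  i = 2 (α = 1): (1−4)(1−10)(1−8)(1−9) = (−3)·(−9)·(−7)·(−8) = 1512 ≡ 5, so v_2 = 5^{−1} = 9 (mod 11).
  i = 3 (α = 10): (10−4)(10−1)(10−8)(10−9) = 6·9·2·1 = 108 ≡ 9, so v_3 = 9^{−1} = 5 (mod 11).
  i = 4 (α = 8): (8−4)(8−1)(8−10)(8−9) = 4·7·(−2)·(−1) = 56 ≡ 1, so v_4 = 1^{−1} = 1 (mod 11).
  i = 5 (α = 9): (9−4)(9−1)(9−10)(9−8) = 5·8·(−1)·1 = −40 ≡ 4, so v_5 = 4^{−1} = 3 (mod 11).
  v = [4, 9, 5, 1, 3].
Step 2: syndromes of r = [0, 0, 10, 9, 4] (all sums mod 11).
  S_0 = Σ v_i r_i = 4·0 + 9·0 + 5·10 + 1·9 + 3·4 = 71 ≡ 5.
  S_1 = Σ v_i α_i r_i = 4·4·0 + 9·1·0 + 5·10·10 + 1·8·9 + 3·9·4 = 680 ≡ 9.
  α_i^2 mod 11 = [5, 1, 1, 9, 4].
  S_2 = Σ v_i α_i^2 r_i = 4·5·0 + 9·1·0 + 5·1·10 + 1·9·9 + 3·4·4 = 179 ≡ 3.
  S = (5, 9, 3) ≠ 0, so r is not a codeword (an error is present).
Step 3: locate the error. For a single error e at position i, S_ℓ = v_i·e·α_i^ℓ, so α_err = S_1/S_0.
  S_0^{−1} = 5^{−1} = 9 (mod 11), so α_err = 9·9 = 81 ≡ 4 = α_1. Error position i = 1.
  Consistency check: S_2/S_1 = 3·5 = 15 ≡ 4 = α_err ✓ (single-error assumption holds).
Step 4: error magnitude e = S_0/v_1 = S_0·∏_{j≠1}(α_1 − α_j) = 5·3 = 15 ≡ 4 (mod 11).
Step 5: correct position 1: c_1 = r_1 − e = 0 − 4 ≡ 7 (mod 11). Hence c = [7, 0, 10, 9, 4].
  Check: interpolating c through the α_i gives m(x) = 5 + 6·x (degree < 2) with m(α_i) = c_i for every i, so c is indeed a codeword.


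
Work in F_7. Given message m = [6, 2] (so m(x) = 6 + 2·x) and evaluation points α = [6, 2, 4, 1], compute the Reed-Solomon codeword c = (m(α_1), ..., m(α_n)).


c = [4, 3, 0, 1]

Message polynomial: m(x) = 6 + 2·x (mod 7).
For each evaluation point α_i, compute m(α_i) mod 7:
  α_1 = 6: Horner steps 2 → 4, so m(6) = 4.
  α_2 = 2: Horner steps 2 → 3, so m(2) = 3.
  α_3 = 4: Horner steps 2 → 0, so m(4) = 0.
  α_4 = 1: Horner steps 2 → 1, so m(1) = 1.
Codeword c = [4, 3, 0, 1] ∈ F_7^4.


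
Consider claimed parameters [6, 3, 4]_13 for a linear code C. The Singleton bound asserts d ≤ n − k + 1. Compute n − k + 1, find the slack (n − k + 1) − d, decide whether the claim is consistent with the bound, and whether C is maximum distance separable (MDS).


Singleton RHS = n − k + 1 = 4, slack = 0, bound satisfied, MDS.

Singleton bound: d ≤ n − k + 1.
Here n = 6, k = 3, so n − k + 1 = 4.
Given d = 4, check d ≤ 4: YES.
Slack = (n − k + 1) − d = 0.
The code is MDS (slack = 0).
Description: the claimed parameters are [6, 3, 4]_13; such a code would be MDS (meets Singleton bound).


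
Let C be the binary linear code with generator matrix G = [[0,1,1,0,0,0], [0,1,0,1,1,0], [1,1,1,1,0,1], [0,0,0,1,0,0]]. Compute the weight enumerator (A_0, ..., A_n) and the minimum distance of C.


Weight distribution: A_0 = 1, A_1 = 1, A_2 = 4, A_3 = 4, A_4 = 3, A_5 = 3. Minimum distance d = 1.

Enumerate all 2^4 = 16 messages m ∈ F_2^4.
For each, compute codeword c = mG in F_2^6, then tally its weight.
  m = 0000 → c = 000000, weight = 0.
  m = 1000 → c = 011000, weight = 2.
  m = 0100 → c = 010110, weight = 3.
  m = 1100 → c = 001110, weight = 3.
  m = 0010 → c = 111101, weight = 5.
  m = 1010 → c = 100101, weight = 3.
  m = 0110 → c = 101011, weight = 4.
  m = 1110 → c = 110011, weight = 4.
  m = 0001 → c = 000100, weight = 1.
  m = 1001 → c = 011100, weight = 3.
  m = 0101 → c = 010010, weight = 2.
  m = 1101 → c = 001010, weight = 2.
  m = 0011 → c = 111001, weight = 4.
  m = 1011 → c = 100001, weight = 2.
  m = 0111 → c = 101111, weight = 5.
  m = 1111 → c = 110111, weight = 5.
Tally weights:
  weight 0: 1 codewords.
  weight 1: 1 codewords.
  weight 2: 4 codewords.
  weight 3: 4 codewords.
  weight 4: 3 codewords.
  weight 5: 3 codewords.
Minimum distance d = smallest w > 0 with A_w > 0 = 1.
Sanity: Σ A_w = 16 = 2^4 = 16 ✓.


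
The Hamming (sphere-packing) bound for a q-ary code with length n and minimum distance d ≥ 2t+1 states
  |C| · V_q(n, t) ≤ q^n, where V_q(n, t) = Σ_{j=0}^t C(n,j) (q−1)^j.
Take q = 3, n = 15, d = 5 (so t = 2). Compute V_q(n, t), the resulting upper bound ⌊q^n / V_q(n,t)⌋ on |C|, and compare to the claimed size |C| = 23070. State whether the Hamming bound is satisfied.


V_q(n, t) = 451, q^n = 14348907, Hamming bound = 31815, |C| = 23070 ≤ bound (satisfied).

Step 1: Compute V_q(n, t) = Σ_{j=0}^2 C(n, j) (q−1)^j.
  j = 0: C(15,0)·(2)^0 = 1·1 = 1.
  j = 1: C(15,1)·(2)^1 = 15·2 = 30.
  j = 2: C(15,2)·(2)^2 = 105·4 = 420.
  V_q(n, t) = 1 + 30 + 420 = 451.
Step 2: q^n = 3^15 = 14348907.
Step 3: Hamming bound ⌊q^n / V_q(n,t)⌋ = ⌊14348907/451⌋ = 31815.
Step 4: Compare |C| = 23070 to 31815: satisfied.
The claimed |C| lies below the Hamming bound.


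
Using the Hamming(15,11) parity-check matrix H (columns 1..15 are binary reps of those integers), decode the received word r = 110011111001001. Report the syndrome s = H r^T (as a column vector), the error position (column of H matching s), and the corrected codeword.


s = (0, 1, 0, 1)^T, error position = 5, corrected codeword c = 110001111001001

Compute s = H r^T mod 2 one row at a time:
  s_1 = 1 + 1 + 0 + 0 + 1 + 0 + 0 + 1 = 4 ≡ 0 (mod 2).
  s_2 = 0 + 1 + 1 + 1 + 1 + 0 + 0 + 1 = 5 ≡ 1 (mod 2).
  s_3 = 1 + 0 + 1 + 1 + 0 + 0 + 0 + 1 = 4 ≡ 0 (mod 2).
  s_4 = 1 + 0 + 1 + 1 + 1 + 0 + 0 + 1 = 5 ≡ 1 (mod 2).
s = (0, 1, 0, 1)^T — this equals column 5 of H (binary 0101), so error is at position 5.
Correct: flip bit 5 of r = 110011111001001 to get c = 110001111001001.


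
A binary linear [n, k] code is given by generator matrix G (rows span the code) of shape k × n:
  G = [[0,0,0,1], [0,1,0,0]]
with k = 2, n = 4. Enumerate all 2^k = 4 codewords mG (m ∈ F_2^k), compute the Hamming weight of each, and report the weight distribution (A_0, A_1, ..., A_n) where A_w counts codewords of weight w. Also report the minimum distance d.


Weight distribution: A_0 = 1, A_1 = 2, A_2 = 1. Minimum distance d = 1.

Enumerate all 2^2 = 4 messages m ∈ F_2^2.
For each, compute codeword c = mG in F_2^4, then tally its weight.
  m = 00 → c = 0000, weight = 0.
  m = 10 → c = 0001, weight = 1.
  m = 01 → c = 0100, weight = 1.
  m = 11 → c = 0101, weight = 2.
Tally weights:
  weight 0: 1 codewords.
  weight 1: 2 codewords.
  weight 2: 1 codewords.
Minimum distance d = smallest w > 0 with A_w > 0 = 1.
Sanity: Σ A_w = 4 = 2^2 = 4 ✓.


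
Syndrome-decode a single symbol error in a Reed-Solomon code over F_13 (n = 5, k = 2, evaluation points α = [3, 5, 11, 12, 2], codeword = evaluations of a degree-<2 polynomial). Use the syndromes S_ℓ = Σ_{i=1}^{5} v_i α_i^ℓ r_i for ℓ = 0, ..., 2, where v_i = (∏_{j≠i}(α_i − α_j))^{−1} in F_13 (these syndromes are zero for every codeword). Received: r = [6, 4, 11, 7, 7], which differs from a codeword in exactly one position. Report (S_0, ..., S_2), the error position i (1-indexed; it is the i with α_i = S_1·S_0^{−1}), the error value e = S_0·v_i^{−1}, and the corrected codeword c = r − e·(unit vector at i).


S = (6, 7, 6), error at position 4, error magnitude e = 10, c = [6, 4, 11, 10, 7].

Step 1: column multipliers v_i = (∏_{j≠i}(α_i − α_j))^{−1} mod 13.
  i = 1 (α = 3): (3−5)(3−11)(3−12)(3−2) = (−2)·(−8)·(−9)·1 = −144 ≡ 12, so v_1 = 12^{−1} = 12 (mod 13).
  i = 2 (α = 5): (5−3)(5−11)(5−12)(5−2) = 2·(−6)·(−7)·3 = 252 ≡ 5, so v_2 = 5^{−1} = 8 (mod 13).
  i = 3 (α = 11): (11−3)(11−5)(11−12)(11−2) = 8·6·(−1)·9 = −432 ≡ 10, so v_3 = 10^{−1} = 4 (mod 13).
  i = 4 (α = 12): (12−3)(12−5)(12−11)(12−2) = 9·7·1·10 = 630 ≡ 6, so v_4 = 6^{−1} = 11 (mod 13).
  i = 5 (α = 2): (2−3)(2−5)(2−11)(2−12) = (−1)·(−3)·(−9)·(−10) = 270 ≡ 10, so v_5 = 10^{−1} = 4 (mod 13).
  v = [12, 8, 4, 11, 4].
Step 2: syndromes of r = [6, 4, 11, 7, 7] (all sums mod 13).
  S_0 = Σ v_i r_i = 12·6 + 8·4 + 4·11 + 11·7 + 4·7 = 253 ≡ 6.
  S_1 = Σ v_i α_i r_i = 12·3·6 + 8·5·4 + 4·11·11 + 11·12·7 + 4·2·7 = 1840 ≡ 7.
  α_i^2 mod 13 = [9, 12, 4, 1, 4].
  S_2 = Σ v_i α_i^2 r_i = 12·9·6 + 8·12·4 + 4·4·11 + 11·1·7 + 4·4·7 = 1397 ≡ 6.
  S = (6, 7, 6) ≠ 0, so r is not a codeword (an error is present).
Step 3: locate the error. For a single error e at position i, S_ℓ = v_i·e·α_i^ℓ, so α_err = S_1/S_0.
  S_0^{−1} = 6^{−1} = 11 (mod 13), so α_err = 7·11 = 77 ≡ 12 = α_4. Error position i = 4.
  Consistency check: S_2/S_1 = 6·2 = 12 ≡ 12 = α_err ✓ (single-error assumption holds).
Step 4: error magnitude e = S_0/v_4 = S_0·∏_{j≠4}(α_4 − α_j) = 6·6 = 36 ≡ 10 (mod 13).
Step 5: correct position 4: c_4 = r_4 − e = 7 − 10 ≡ 10 (mod 13). Hence c = [6, 4, 11, 10, 7].
  Check: interpolating c through the α_i gives m(x) = 9 + 12·x (degree < 2) with m(α_i) = c_i for every i, so c is indeed a codeword.


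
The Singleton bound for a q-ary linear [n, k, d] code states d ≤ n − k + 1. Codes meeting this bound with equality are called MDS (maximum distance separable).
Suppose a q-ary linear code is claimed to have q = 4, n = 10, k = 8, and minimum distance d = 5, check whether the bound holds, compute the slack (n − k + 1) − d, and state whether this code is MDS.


Singleton RHS = n − k + 1 = 3, slack = -2, bound violated (no such code; not MDS).

Singleton bound: d ≤ n − k + 1.
Here n = 10, k = 8, so n − k + 1 = 3.
Given d = 5, check d ≤ 3: NO.
Slack = (n − k + 1) − d = -2.
The slack is negative: d = 5 exceeds n − k + 1 = 3 by 2, so the Singleton bound is violated and no linear [10, 8, 5]_4 code can exist. In particular it is not MDS (MDS requires d = n − k + 1 exactly).
Description: the claimed parameters are [10, 8, 5]_4; such a code would be impossible (violates the Singleton bound).


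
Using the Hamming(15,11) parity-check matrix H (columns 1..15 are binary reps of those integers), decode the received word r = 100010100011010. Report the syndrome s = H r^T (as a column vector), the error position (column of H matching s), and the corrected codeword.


s = (1, 0, 1, 0)^T, error position = 10, corrected codeword c = 100010100111010

Compute s = H r^T mod 2 one row at a time:
  s_1 = 0 + 0 + 0 + 1 + 1 + 0 + 1 + 0 = 3 ≡ 1 (mod 2).
  s_2 = 0 + 1 + 0 + 1 + 1 + 0 + 1 + 0 = 4 ≡ 0 (mod 2).
  s_3 = 0 + 0 + 0 + 1 + 0 + 1 + 1 + 0 = 3 ≡ 1 (mod 2).
  s_4 = 1 + 0 + 1 + 1 + 0 + 1 + 0 + 0 = 4 ≡ 0 (mod 2).
s = (1, 0, 1, 0)^T — this equals column 10 of H (binary 1010), so error is at position 10.
Correct: flip bit 10 of r = 100010100011010 to get c = 100010100111010.


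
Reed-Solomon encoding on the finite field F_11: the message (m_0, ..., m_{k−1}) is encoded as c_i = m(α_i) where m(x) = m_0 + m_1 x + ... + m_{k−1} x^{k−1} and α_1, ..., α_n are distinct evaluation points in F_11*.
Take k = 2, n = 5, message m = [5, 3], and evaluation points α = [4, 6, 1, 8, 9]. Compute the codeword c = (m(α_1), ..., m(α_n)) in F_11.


c = [6, 1, 8, 7, 10]

Message polynomial: m(x) = 5 + 3·x (mod 11).
For each evaluation point α_i, compute m(α_i) mod 11:
  α_1 = 4: Horner steps 3 → 6, so m(4) = 6.
  α_2 = 6: Horner steps 3 → 1, so m(6) = 1.
  α_3 = 1: Horner steps 3 → 8, so m(1) = 8.
  α_4 = 8: Horner steps 3 → 7, so m(8) = 7.
  α_5 = 9: Horner steps 3 → 10, so m(9) = 10.
Codeword c = [6, 1, 8, 7, 10] ∈ F_11^5.


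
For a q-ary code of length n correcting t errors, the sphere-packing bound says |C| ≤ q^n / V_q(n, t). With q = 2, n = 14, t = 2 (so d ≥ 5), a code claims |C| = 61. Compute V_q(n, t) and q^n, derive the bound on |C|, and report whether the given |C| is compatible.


V_q(n, t) = 106, q^n = 16384, Hamming bound = 154, |C| = 61 ≤ bound (satisfied).

Step 1: Compute V_q(n, t) = Σ_{j=0}^2 C(n, j) (q−1)^j.
  j = 0: C(14,0)·(1)^0 = 1·1 = 1.
  j = 1: C(14,1)·(1)^1 = 14·1 = 14.
  j = 2: C(14,2)·(1)^2 = 91·1 = 91.
  V_q(n, t) = 1 + 14 + 91 = 106.
Step 2: q^n = 2^14 = 16384.
Step 3: Hamming bound ⌊q^n / V_q(n,t)⌋ = ⌊16384/106⌋ = 154.
Step 4: Compare |C| = 61 to 154: satisfied.
The claimed |C| lies below the Hamming bound.


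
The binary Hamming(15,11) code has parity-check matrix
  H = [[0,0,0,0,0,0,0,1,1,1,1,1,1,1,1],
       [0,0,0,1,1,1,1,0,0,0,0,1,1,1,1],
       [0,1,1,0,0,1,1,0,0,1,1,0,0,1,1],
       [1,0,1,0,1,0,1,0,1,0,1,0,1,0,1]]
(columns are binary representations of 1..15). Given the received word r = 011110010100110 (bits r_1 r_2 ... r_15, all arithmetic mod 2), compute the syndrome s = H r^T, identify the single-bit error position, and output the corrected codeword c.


s = (0, 0, 0, 1)^T, error position = 1, corrected codeword c = 111110010100110

Compute s = H r^T mod 2 one row at a time:
  s_1 = 1 + 0 + 1 + 0 + 0 + 1 + 1 + 0 = 4 ≡ 0 (mod 2).
  s_2 = 1 + 1 + 0 + 0 + 0 + 1 + 1 + 0 = 4 ≡ 0 (mod 2).
  s_3 = 1 + 1 + 0 + 0 + 1 + 0 + 1 + 0 = 4 ≡ 0 (mod 2).
  s_4 = 0 + 1 + 1 + 0 + 0 + 0 + 1 + 0 = 3 ≡ 1 (mod 2).
s = (0, 0, 0, 1)^T — this equals column 1 of H (binary 0001), so error is at position 1.
Correct: flip bit 1 of r = 011110010100110 to get c = 111110010100110.


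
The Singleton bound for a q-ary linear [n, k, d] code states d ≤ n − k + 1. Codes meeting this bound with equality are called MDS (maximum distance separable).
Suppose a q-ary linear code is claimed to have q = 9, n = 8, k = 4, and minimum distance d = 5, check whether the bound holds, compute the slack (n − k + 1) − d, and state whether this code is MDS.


Singleton RHS = n − k + 1 = 5, slack = 0, bound satisfied, MDS.

Singleton bound: d ≤ n − k + 1.
Here n = 8, k = 4, so n − k + 1 = 5.
Given d = 5, check d ≤ 5: YES.
Slack = (n − k + 1) − d = 0.
The code is MDS (slack = 0).
Description: the claimed parameters are [8, 4, 5]_9; such a code would be MDS (meets Singleton bound).


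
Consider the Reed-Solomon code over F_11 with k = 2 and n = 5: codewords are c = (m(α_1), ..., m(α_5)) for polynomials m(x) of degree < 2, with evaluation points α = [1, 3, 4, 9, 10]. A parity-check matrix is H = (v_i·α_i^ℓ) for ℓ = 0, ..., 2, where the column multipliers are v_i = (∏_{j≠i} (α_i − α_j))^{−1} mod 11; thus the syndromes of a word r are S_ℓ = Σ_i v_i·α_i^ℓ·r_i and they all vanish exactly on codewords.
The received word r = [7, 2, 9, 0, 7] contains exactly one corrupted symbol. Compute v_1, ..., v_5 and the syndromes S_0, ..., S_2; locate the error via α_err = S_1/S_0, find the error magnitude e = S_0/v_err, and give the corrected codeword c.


S = (10, 10, 10), error at position 1, error magnitude e = 8, c = [10, 2, 9, 0, 7].

Step 1: column multipliers v_i = (∏_{j≠i}(α_i − α_j))^{−1} mod 11.
  i = 1 (α = 1): (1−3)(1−4)(1−9)(1−10) = (−2)·(−3)·(−8)·(−9) = 432 ≡ 3, so v_1 = 3^{−1} = 4 (mod 11).
  i = 2 (α = 3): (3−1)(3−4)(3−9)(3−10) = 2·(−1)·(−6)·(−7) = −84 ≡ 4, so v_2 = 4^{−1} = 3 (mod 11).
  i = 3 (α = 4): (4−1)(4−3)(4−9)(4−10) = 3·1·(−5)·(−6) = 90 ≡ 2, so v_3 = 2^{−1} = 6 (mod 11).
  i = 4 (α = 9): (9−1)(9−3)(9−4)(9−10) = 8·6·5·(−1) = −240 ≡ 2, so v_4 = 2^{−1} = 6 (mod 11).
  i = 5 (α = 10): (10−1)(10−3)(10−4)(10−9) = 9·7·6·1 = 378 ≡ 4, so v_5 = 4^{−1} = 3 (mod 11).
  v = [4, 3, 6, 6, 3].
Step 2: syndromes of r = [7, 2, 9, 0, 7] (all sums mod 11).
  S_0 = Σ v_i r_i = 4·7 + 3·2 + 6·9 + 6·0 + 3·7 = 109 ≡ 10.
  S_1 = Σ v_i α_i r_i = 4·1·7 + 3·3·2 + 6·4·9 + 6·9·0 + 3·10·7 = 472 ≡ 10.
  α_i^2 mod 11 = [1, 9, 5, 4, 1].
  S_2 = Σ v_i α_i^2 r_i = 4·1·7 + 3·9·2 + 6·5·9 + 6·4·0 + 3·1·7 = 373 ≡ 10.
  S = (10, 10, 10) ≠ 0, so r is not a codeword (an error is present).
Step 3: locate the error. For a single error e at position i, S_ℓ = v_i·e·α_i^ℓ, so α_err = S_1/S_0.
  S_0^{−1} = 10^{−1} = 10 (mod 11), so α_err = 10·10 = 100 ≡ 1 = α_1. Error position i = 1.
  Consistency check: S_2/S_1 = 10·10 = 100 ≡ 1 = α_err ✓ (single-error assumption holds).
Step 4: error magnitude e = S_0/v_1 = S_0·∏_{j≠1}(α_1 − α_j) = 10·3 = 30 ≡ 8 (mod 11).
Step 5: correct position 1: c_1 = r_1 − e = 7 − 8 ≡ 10 (mod 11). Hence c = [10, 2, 9, 0, 7].
  Check: interpolating c through the α_i gives m(x) = 3 + 7·x (degree < 2) with m(α_i) = c_i for every i, so c is indeed a codeword.
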